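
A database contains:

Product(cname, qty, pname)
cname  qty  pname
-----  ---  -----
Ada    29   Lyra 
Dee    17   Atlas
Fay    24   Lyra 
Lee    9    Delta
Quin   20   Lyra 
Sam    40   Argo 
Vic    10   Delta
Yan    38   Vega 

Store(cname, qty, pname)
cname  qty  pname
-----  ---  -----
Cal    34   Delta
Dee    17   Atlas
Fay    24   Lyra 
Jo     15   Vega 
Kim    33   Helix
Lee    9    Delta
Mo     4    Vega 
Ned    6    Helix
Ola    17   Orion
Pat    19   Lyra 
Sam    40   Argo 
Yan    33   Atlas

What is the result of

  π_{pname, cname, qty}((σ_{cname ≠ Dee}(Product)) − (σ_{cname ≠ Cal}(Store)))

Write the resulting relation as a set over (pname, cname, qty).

Selection cname ≠ Dee: {(Ada, 29, Lyra), (Fay, 24, Lyra), (Lee, 9, Delta), (Quin, 20, Lyra), (Sam, 40, Argo), (Vic, 10, Delta), (Yan, 38, Vega)}
Selection cname ≠ Cal: {(Dee, 17, Atlas), (Fay, 24, Lyra), (Jo, 15, Vega), (Kim, 33, Helix), (Lee, 9, Delta), (Mo, 4, Vega), (Ned, 6, Helix), (Ola, 17, Orion), (Pat, 19, Lyra), (Sam, 40, Argo), (Yan, 33, Atlas)}
Taking the difference: {(Ada, 29, Lyra), (Quin, 20, Lyra), (Vic, 10, Delta), (Yan, 38, Vega)}
π[pname, cname, qty]: project onto (pname, cname, qty) → {(Delta, Vic, 10), (Lyra, Ada, 29), (Lyra, Quin, 20), (Vega, Yan, 38)}

{(Delta, Vic, 10), (Lyra, Ada, 29), (Lyra, Quin, 20), (Vega, Yan, 38)}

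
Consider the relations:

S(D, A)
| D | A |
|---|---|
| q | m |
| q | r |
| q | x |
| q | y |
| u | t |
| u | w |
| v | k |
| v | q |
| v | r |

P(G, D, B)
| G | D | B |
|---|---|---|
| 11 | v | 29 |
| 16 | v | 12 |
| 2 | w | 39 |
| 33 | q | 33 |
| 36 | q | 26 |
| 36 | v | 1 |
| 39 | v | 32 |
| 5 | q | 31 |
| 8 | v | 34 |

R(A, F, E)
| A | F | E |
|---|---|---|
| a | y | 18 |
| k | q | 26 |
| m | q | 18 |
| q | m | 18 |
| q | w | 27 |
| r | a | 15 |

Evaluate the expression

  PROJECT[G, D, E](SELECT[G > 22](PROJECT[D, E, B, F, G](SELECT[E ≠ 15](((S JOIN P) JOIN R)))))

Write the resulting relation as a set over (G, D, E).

{(33, q, 18), (36, q, 18), (36, v, 18), (36, v, 26), (36, v, 27), (39, v, 18), (39, v, 26), (39, v, 27)}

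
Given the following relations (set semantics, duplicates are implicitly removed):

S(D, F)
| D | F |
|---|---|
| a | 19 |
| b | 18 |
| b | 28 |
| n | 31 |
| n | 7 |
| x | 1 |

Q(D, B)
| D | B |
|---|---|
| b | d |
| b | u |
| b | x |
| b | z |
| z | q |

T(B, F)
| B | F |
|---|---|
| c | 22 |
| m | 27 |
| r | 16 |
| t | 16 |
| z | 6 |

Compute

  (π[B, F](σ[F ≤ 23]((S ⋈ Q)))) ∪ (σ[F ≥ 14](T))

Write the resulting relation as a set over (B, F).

{(c, 22), (d, 18), (m, 27), (r, 16), (t, 16), (u, 18), (x, 18), (z, 18)}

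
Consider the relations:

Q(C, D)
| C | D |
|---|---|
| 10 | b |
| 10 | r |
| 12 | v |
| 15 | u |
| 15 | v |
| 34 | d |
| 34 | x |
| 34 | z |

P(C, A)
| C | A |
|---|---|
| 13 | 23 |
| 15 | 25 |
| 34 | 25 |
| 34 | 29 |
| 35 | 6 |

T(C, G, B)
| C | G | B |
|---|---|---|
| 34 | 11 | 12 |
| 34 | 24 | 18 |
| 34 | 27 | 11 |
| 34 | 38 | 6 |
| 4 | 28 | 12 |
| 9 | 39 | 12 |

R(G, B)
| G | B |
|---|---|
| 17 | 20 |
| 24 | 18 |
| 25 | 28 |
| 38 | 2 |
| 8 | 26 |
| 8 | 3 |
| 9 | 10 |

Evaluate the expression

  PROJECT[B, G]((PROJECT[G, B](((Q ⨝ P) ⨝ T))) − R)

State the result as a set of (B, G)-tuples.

{(11, 27), (12, 11), (6, 38)}

Joining Q and P on C yields {(15, u, 25), (15, v, 25), (34, d, 25), (34, d, 29), (34, x, 25), (34, x, 29), (34, z, 25), (34, z, 29)}.
Joining (Q ⨝ P) and T on C yields {(34, d, 25, 11, 12), (34, d, 25, 24, 18), (34, d, 25, 27, 11), (34, d, 25, 38, 6), (34, d, 29, 11, 12), (34, d, 29, 24, 18), (34, d, 29, 27, 11), (34, d, 29, 38, 6), (34, x, 25, 11, 12), (34, x, 25, 24, 18), (34, x, 25, 27, 11), (34, x, 25, 38, 6), (34, x, 29, 11, 12), (34, x, 29, 24, 18), (34, x, 29, 27, 11), (34, x, 29, 38, 6), (34, z, 25, 11, 12), (34, z, 25, 24, 18), (34, z, 25, 27, 11), (34, z, 25, 38, 6), (34, z, 29, 11, 12), (34, z, 29, 24, 18), (34, z, 29, 27, 11), (34, z, 29, 38, 6)}.
π_{G, B} gives {(11, 12), (24, 18), (27, 11), (38, 6)} (20 duplicate(s) eliminated).
Taking the difference: {(11, 12), (27, 11), (38, 6)}
π_{B, G} gives {(11, 27), (12, 11), (6, 38)}.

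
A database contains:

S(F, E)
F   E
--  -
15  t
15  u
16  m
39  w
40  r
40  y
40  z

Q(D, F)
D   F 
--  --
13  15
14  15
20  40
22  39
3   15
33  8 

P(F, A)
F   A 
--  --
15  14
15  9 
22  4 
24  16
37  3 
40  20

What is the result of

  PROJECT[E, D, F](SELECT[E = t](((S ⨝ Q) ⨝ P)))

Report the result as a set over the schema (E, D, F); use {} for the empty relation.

{(t, 13, 15), (t, 14, 15), (t, 3, 15)}

Joining S and Q on F yields {(15, t, 13), (15, t, 14), (15, t, 3), (15, u, 13), (15, u, 14), (15, u, 3), (39, w, 22), (40, r, 20), (40, y, 20), (40, z, 20)}.
Joining (S ⨝ Q) and P on F yields {(15, t, 13, 14), (15, t, 13, 9), (15, t, 14, 14), (15, t, 14, 9), (15, t, 3, 14), (15, t, 3, 9), (15, u, 13, 14), (15, u, 13, 9), (15, u, 14, 14), (15, u, 14, 9), (15, u, 3, 14), (15, u, 3, 9), (40, r, 20, 20), (40, y, 20, 20), (40, z, 20, 20)}.
Apply σ_{E = t}; surviving tuples: {(15, t, 13, 14), (15, t, 13, 9), (15, t, 14, 14), (15, t, 14, 9), (15, t, 3, 14), (15, t, 3, 9)}
π_{E, D, F} gives {(t, 13, 15), (t, 14, 15), (t, 3, 15)} (3 duplicate(s) eliminated).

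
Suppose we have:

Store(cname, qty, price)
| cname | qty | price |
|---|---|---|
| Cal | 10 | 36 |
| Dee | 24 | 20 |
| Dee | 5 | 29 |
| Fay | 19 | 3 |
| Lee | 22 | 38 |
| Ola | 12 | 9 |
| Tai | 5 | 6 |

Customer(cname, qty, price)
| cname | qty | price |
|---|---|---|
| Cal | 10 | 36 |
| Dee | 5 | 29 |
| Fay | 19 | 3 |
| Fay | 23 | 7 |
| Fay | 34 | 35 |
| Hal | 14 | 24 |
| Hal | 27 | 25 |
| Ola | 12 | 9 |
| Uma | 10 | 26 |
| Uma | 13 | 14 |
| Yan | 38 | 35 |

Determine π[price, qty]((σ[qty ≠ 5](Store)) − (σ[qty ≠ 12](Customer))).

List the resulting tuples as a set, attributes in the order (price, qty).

Filtering on qty ≠ 5 leaves {(Cal, 10, 36), (Dee, 24, 20), (Fay, 19, 3), (Lee, 22, 38), (Ola, 12, 9)}.
Filtering on qty ≠ 12 leaves {(Cal, 10, 36), (Dee, 5, 29), (Fay, 19, 3), (Fay, 23, 7), (Fay, 34, 35), (Hal, 14, 24), (Hal, 27, 25), (Uma, 10, 26), (Uma, 13, 14), (Yan, 38, 35)}.
Set difference of the two operands is {(Dee, 24, 20), (Lee, 22, 38), (Ola, 12, 9)}.
π[price, qty]: project onto (price, qty) → {(20, 24), (38, 22), (9, 12)}

{(20, 24), (38, 22), (9, 12)}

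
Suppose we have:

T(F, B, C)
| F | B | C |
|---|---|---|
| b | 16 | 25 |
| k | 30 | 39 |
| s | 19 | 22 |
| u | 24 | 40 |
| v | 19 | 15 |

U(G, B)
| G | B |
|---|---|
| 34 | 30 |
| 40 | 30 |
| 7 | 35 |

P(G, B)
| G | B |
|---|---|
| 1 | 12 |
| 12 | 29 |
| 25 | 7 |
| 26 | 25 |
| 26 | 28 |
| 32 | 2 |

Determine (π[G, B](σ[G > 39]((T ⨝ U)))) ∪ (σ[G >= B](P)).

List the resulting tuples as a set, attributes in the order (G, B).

{(25, 7), (26, 25), (32, 2), (40, 30)}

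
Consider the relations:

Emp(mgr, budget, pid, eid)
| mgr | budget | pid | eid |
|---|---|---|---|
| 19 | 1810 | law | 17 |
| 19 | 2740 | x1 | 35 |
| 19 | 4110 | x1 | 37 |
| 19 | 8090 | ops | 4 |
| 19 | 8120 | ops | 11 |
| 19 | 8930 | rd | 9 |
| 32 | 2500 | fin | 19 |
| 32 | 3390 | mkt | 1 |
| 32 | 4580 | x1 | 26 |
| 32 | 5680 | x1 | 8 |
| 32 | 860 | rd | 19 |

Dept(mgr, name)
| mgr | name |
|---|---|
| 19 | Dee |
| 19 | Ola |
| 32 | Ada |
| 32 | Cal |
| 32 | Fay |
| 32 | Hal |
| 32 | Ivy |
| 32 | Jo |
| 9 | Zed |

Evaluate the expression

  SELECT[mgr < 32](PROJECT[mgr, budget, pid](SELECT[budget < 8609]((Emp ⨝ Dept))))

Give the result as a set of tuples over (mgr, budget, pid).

Natural join on mgr: {(19, 1810, law, 17, Dee), (19, 1810, law, 17, Ola), (19, 2740, x1, 35, Dee), (19, 2740, x1, 35, Ola), (19, 4110, x1, 37, Dee), (19, 4110, x1, 37, Ola), (19, 8090, ops, 4, Dee), (19, 8090, ops, 4, Ola), (19, 8120, ops, 11, Dee), (19, 8120, ops, 11, Ola), (19, 8930, rd, 9, Dee), (19, 8930, rd, 9, Ola), (32, 2500, fin, 19, Ada), (32, 2500, fin, 19, Cal), (32, 2500, fin, 19, Fay), (32, 2500, fin, 19, Hal), (32, 2500, fin, 19, Ivy), (32, 2500, fin, 19, Jo), (32, 3390, mkt, 1, Ada), (32, 3390, mkt, 1, Cal), (32, 3390, mkt, 1, Fay), (32, 3390, mkt, 1, Hal), (32, 3390, mkt, 1, Ivy), (32, 3390, mkt, 1, Jo), (32, 4580, x1, 26, Ada), (32, 4580, x1, 26, Cal), (32, 4580, x1, 26, Fay), (32, 4580, x1, 26, Hal), (32, 4580, x1, 26, Ivy), (32, 4580, x1, 26, Jo), (32, 5680, x1, 8, Ada), (32, 5680, x1, 8, Cal), (32, 5680, x1, 8, Fay), (32, 5680, x1, 8, Hal), (32, 5680, x1, 8, Ivy), (32, 5680, x1, 8, Jo), (32, 860, rd, 19, Ada), (32, 860, rd, 19, Cal), (32, 860, rd, 19, Fay), (32, 860, rd, 19, Hal), (32, 860, rd, 19, Ivy), (32, 860, rd, 19, Jo)}
Filtering on budget < 8609 leaves {(19, 1810, law, 17, Dee), (19, 1810, law, 17, Ola), (19, 2740, x1, 35, Dee), (19, 2740, x1, 35, Ola), (19, 4110, x1, 37, Dee), (19, 4110, x1, 37, Ola), (19, 8090, ops, 4, Dee), (19, 8090, ops, 4, Ola), (19, 8120, ops, 11, Dee), (19, 8120, ops, 11, Ola), (32, 2500, fin, 19, Ada), (32, 2500, fin, 19, Cal), (32, 2500, fin, 19, Fay), (32, 2500, fin, 19, Hal), (32, 2500, fin, 19, Ivy), (32, 2500, fin, 19, Jo), (32, 3390, mkt, 1, Ada), (32, 3390, mkt, 1, Cal), (32, 3390, mkt, 1, Fay), (32, 3390, mkt, 1, Hal), (32, 3390, mkt, 1, Ivy), (32, 3390, mkt, 1, Jo), (32, 4580, x1, 26, Ada), (32, 4580, x1, 26, Cal), (32, 4580, x1, 26, Fay), (32, 4580, x1, 26, Hal), (32, 4580, x1, 26, Ivy), (32, 4580, x1, 26, Jo), (32, 5680, x1, 8, Ada), (32, 5680, x1, 8, Cal), (32, 5680, x1, 8, Fay), (32, 5680, x1, 8, Hal), (32, 5680, x1, 8, Ivy), (32, 5680, x1, 8, Jo), (32, 860, rd, 19, Ada), (32, 860, rd, 19, Cal), (32, 860, rd, 19, Fay), (32, 860, rd, 19, Hal), (32, 860, rd, 19, Ivy), (32, 860, rd, 19, Jo)}.
Projecting to mgr, budget, pid (30 duplicate(s) eliminated): {(19, 1810, law), (19, 2740, x1), (19, 4110, x1), (19, 8090, ops), (19, 8120, ops), (32, 2500, fin), (32, 3390, mkt), (32, 4580, x1), (32, 5680, x1), (32, 860, rd)}
Filtering on mgr < 32 leaves {(19, 1810, law), (19, 2740, x1), (19, 4110, x1), (19, 8090, ops), (19, 8120, ops)}.

{(19, 1810, law), (19, 2740, x1), (19, 4110, x1), (19, 8090, ops), (19, 8120, ops)}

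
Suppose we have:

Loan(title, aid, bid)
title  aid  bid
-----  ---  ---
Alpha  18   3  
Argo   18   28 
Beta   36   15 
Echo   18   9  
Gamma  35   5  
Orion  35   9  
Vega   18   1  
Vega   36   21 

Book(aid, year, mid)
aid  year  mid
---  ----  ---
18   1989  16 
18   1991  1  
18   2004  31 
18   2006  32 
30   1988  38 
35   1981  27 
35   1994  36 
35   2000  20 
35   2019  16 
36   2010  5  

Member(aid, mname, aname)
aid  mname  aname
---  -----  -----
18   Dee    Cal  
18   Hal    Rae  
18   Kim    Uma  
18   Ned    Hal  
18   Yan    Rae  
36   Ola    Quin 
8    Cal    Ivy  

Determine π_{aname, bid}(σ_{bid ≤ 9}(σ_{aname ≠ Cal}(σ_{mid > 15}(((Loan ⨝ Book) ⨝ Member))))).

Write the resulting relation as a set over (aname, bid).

{(Hal, 1), (Hal, 3), (Hal, 9), (Rae, 1), (Rae, 3), (Rae, 9), (Uma, 1), (Uma, 3), (Uma, 9)}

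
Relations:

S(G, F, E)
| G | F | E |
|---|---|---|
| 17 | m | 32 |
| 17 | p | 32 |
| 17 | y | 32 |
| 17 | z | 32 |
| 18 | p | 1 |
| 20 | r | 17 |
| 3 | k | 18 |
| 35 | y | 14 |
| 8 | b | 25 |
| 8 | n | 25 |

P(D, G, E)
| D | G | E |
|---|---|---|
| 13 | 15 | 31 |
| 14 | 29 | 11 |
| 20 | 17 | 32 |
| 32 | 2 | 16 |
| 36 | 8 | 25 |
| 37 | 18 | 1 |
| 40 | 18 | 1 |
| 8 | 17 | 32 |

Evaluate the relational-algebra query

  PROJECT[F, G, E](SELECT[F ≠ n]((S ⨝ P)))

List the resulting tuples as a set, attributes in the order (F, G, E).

Joining S and P on G, E yields {(17, m, 32, 20), (17, m, 32, 8), (17, p, 32, 20), (17, p, 32, 8), (17, y, 32, 20), (17, y, 32, 8), (17, z, 32, 20), (17, z, 32, 8), (18, p, 1, 37), (18, p, 1, 40), (8, b, 25, 36), (8, n, 25, 36)}.
σ[F ≠ n]: keep tuples satisfying F ≠ n → {(17, m, 32, 20), (17, m, 32, 8), (17, p, 32, 20), (17, p, 32, 8), (17, y, 32, 20), (17, y, 32, 8), (17, z, 32, 20), (17, z, 32, 8), (18, p, 1, 37), (18, p, 1, 40), (8, b, 25, 36)}
Projecting to F, G, E (5 duplicate(s) eliminated): {(b, 8, 25), (m, 17, 32), (p, 17, 32), (p, 18, 1), (y, 17, 32), (z, 17, 32)}

{(b, 8, 25), (m, 17, 32), (p, 17, 32), (p, 18, 1), (y, 17, 32), (z, 17, 32)}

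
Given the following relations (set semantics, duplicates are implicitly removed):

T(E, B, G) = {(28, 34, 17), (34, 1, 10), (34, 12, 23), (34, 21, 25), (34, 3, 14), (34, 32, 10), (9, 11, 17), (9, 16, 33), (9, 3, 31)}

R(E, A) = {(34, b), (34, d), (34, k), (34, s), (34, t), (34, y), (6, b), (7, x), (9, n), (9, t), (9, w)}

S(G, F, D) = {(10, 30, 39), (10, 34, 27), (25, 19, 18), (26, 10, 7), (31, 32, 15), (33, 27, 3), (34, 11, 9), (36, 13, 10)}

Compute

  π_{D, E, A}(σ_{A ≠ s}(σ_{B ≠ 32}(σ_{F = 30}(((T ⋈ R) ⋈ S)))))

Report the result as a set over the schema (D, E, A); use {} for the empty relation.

{(39, 34, b), (39, 34, d), (39, 34, k), (39, 34, t), (39, 34, y)}

Joining T and R on E yields {(34, 1, 10, b), (34, 1, 10, d), (34, 1, 10, k), (34, 1, 10, s), (34, 1, 10, t), (34, 1, 10, y), (34, 12, 23, b), (34, 12, 23, d), (34, 12, 23, k), (34, 12, 23, s), (34, 12, 23, t), (34, 12, 23, y), (34, 21, 25, b), (34, 21, 25, d), (34, 21, 25, k), (34, 21, 25, s), (34, 21, 25, t), (34, 21, 25, y), (34, 3, 14, b), (34, 3, 14, d), (34, 3, 14, k), (34, 3, 14, s), (34, 3, 14, t), (34, 3, 14, y), (34, 32, 10, b), (34, 32, 10, d), (34, 32, 10, k), (34, 32, 10, s), (34, 32, 10, t), (34, 32, 10, y), (9, 11, 17, n), (9, 11, 17, t), (9, 11, 17, w), (9, 16, 33, n), (9, 16, 33, t), (9, 16, 33, w), (9, 3, 31, n), (9, 3, 31, t), (9, 3, 31, w)}.
Joining (T ⋈ R) and S on G yields {(34, 1, 10, b, 30, 39), (34, 1, 10, b, 34, 27), (34, 1, 10, d, 30, 39), (34, 1, 10, d, 34, 27), (34, 1, 10, k, 30, 39), (34, 1, 10, k, 34, 27), (34, 1, 10, s, 30, 39), (34, 1, 10, s, 34, 27), (34, 1, 10, t, 30, 39), (34, 1, 10, t, 34, 27), (34, 1, 10, y, 30, 39), (34, 1, 10, y, 34, 27), (34, 21, 25, b, 19, 18), (34, 21, 25, d, 19, 18), (34, 21, 25, k, 19, 18), (34, 21, 25, s, 19, 18), (34, 21, 25, t, 19, 18), (34, 21, 25, y, 19, 18), (34, 32, 10, b, 30, 39), (34, 32, 10, b, 34, 27), (34, 32, 10, d, 30, 39), (34, 32, 10, d, 34, 27), (34, 32, 10, k, 30, 39), (34, 32, 10, k, 34, 27), (34, 32, 10, s, 30, 39), (34, 32, 10, s, 34, 27), (34, 32, 10, t, 30, 39), (34, 32, 10, t, 34, 27), (34, 32, 10, y, 30, 39), (34, 32, 10, y, 34, 27), (9, 16, 33, n, 27, 3), (9, 16, 33, t, 27, 3), (9, 16, 33, w, 27, 3), (9, 3, 31, n, 32, 15), (9, 3, 31, t, 32, 15), (9, 3, 31, w, 32, 15)}.
Filtering on F = 30 leaves {(34, 1, 10, b, 30, 39), (34, 1, 10, d, 30, 39), (34, 1, 10, k, 30, 39), (34, 1, 10, s, 30, 39), (34, 1, 10, t, 30, 39), (34, 1, 10, y, 30, 39), (34, 32, 10, b, 30, 39), (34, 32, 10, d, 30, 39), (34, 32, 10, k, 30, 39), (34, 32, 10, s, 30, 39), (34, 32, 10, t, 30, 39), (34, 32, 10, y, 30, 39)}.
Filtering on B ≠ 32 leaves {(34, 1, 10, b, 30, 39), (34, 1, 10, d, 30, 39), (34, 1, 10, k, 30, 39), (34, 1, 10, s, 30, 39), (34, 1, 10, t, 30, 39), (34, 1, 10, y, 30, 39)}.
Filtering on A ≠ s leaves {(34, 1, 10, b, 30, 39), (34, 1, 10, d, 30, 39), (34, 1, 10, k, 30, 39), (34, 1, 10, t, 30, 39), (34, 1, 10, y, 30, 39)}.
π_{D, E, A} gives {(39, 34, b), (39, 34, d), (39, 34, k), (39, 34, t), (39, 34, y)}.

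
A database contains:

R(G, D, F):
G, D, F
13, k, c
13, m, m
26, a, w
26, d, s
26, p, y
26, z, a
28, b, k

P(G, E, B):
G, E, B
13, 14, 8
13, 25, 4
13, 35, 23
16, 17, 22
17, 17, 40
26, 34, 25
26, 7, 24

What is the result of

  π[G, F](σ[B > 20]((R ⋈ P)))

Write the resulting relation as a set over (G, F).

Joining R and P on G yields {(13, k, c, 14, 8), (13, k, c, 25, 4), (13, k, c, 35, 23), (13, m, m, 14, 8), (13, m, m, 25, 4), (13, m, m, 35, 23), (26, a, w, 34, 25), (26, a, w, 7, 24), (26, d, s, 34, 25), (26, d, s, 7, 24), (26, p, y, 34, 25), (26, p, y, 7, 24), (26, z, a, 34, 25), (26, z, a, 7, 24)}.
Selection B > 20: {(13, k, c, 35, 23), (13, m, m, 35, 23), (26, a, w, 34, 25), (26, a, w, 7, 24), (26, d, s, 34, 25), (26, d, s, 7, 24), (26, p, y, 34, 25), (26, p, y, 7, 24), (26, z, a, 34, 25), (26, z, a, 7, 24)}
Projecting to G, F (4 duplicate(s) eliminated): {(13, c), (13, m), (26, a), (26, s), (26, w), (26, y)}

{(13, c), (13, m), (26, a), (26, s), (26, w), (26, y)}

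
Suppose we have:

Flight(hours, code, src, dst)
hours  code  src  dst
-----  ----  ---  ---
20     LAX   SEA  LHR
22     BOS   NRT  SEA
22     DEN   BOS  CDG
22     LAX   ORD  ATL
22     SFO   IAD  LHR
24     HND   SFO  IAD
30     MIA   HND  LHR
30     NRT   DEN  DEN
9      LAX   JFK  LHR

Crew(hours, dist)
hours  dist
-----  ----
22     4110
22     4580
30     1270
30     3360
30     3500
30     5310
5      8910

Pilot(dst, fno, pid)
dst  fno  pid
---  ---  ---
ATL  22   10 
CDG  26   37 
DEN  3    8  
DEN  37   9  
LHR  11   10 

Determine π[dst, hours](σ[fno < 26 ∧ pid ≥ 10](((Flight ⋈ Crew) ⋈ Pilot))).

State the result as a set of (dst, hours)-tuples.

Joining Flight and Crew on hours yields {(22, BOS, NRT, SEA, 4110), (22, BOS, NRT, SEA, 4580), (22, DEN, BOS, CDG, 4110), (22, DEN, BOS, CDG, 4580), (22, LAX, ORD, ATL, 4110), (22, LAX, ORD, ATL, 4580), (22, SFO, IAD, LHR, 4110), (22, SFO, IAD, LHR, 4580), (30, MIA, HND, LHR, 1270), (30, MIA, HND, LHR, 3360), (30, MIA, HND, LHR, 3500), (30, MIA, HND, LHR, 5310), (30, NRT, DEN, DEN, 1270), (30, NRT, DEN, DEN, 3360), (30, NRT, DEN, DEN, 3500), (30, NRT, DEN, DEN, 5310)}.
Joining (Flight ⋈ Crew) and Pilot on dst yields {(22, DEN, BOS, CDG, 4110, 26, 37), (22, DEN, BOS, CDG, 4580, 26, 37), (22, LAX, ORD, ATL, 4110, 22, 10), (22, LAX, ORD, ATL, 4580, 22, 10), (22, SFO, IAD, LHR, 4110, 11, 10), (22, SFO, IAD, LHR, 4580, 11, 10), (30, MIA, HND, LHR, 1270, 11, 10), (30, MIA, HND, LHR, 3360, 11, 10), (30, MIA, HND, LHR, 3500, 11, 10), (30, MIA, HND, LHR, 5310, 11, 10), (30, NRT, DEN, DEN, 1270, 3, 8), (30, NRT, DEN, DEN, 1270, 37, 9), (30, NRT, DEN, DEN, 3360, 3, 8), (30, NRT, DEN, DEN, 3360, 37, 9), (30, NRT, DEN, DEN, 3500, 3, 8), (30, NRT, DEN, DEN, 3500, 37, 9), (30, NRT, DEN, DEN, 5310, 3, 8), (30, NRT, DEN, DEN, 5310, 37, 9)}.
Apply σ_{fno < 26 ∧ pid ≥ 10}; surviving tuples: {(22, LAX, ORD, ATL, 4110, 22, 10), (22, LAX, ORD, ATL, 4580, 22, 10), (22, SFO, IAD, LHR, 4110, 11, 10), (22, SFO, IAD, LHR, 4580, 11, 10), (30, MIA, HND, LHR, 1270, 11, 10), (30, MIA, HND, LHR, 3360, 11, 10), (30, MIA, HND, LHR, 3500, 11, 10), (30, MIA, HND, LHR, 5310, 11, 10)}
Keep only column(s) dst, hours (5 duplicate(s) eliminated): {(ATL, 22), (LHR, 22), (LHR, 30)}

{(ATL, 22), (LHR, 22), (LHR, 30)}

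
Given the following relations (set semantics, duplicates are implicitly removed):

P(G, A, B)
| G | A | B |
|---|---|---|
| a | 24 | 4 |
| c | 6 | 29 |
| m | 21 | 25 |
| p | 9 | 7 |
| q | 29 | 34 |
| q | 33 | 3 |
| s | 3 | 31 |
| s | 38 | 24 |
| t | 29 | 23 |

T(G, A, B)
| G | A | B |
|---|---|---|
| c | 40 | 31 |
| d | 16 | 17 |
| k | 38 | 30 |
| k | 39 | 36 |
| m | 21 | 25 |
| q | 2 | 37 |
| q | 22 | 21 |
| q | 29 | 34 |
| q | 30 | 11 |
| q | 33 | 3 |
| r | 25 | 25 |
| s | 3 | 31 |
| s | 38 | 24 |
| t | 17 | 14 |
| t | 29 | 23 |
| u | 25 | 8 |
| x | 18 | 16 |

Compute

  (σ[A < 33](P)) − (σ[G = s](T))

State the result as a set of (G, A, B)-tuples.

{(a, 24, 4), (c, 6, 29), (m, 21, 25), (p, 9, 7), (q, 29, 34), (t, 29, 23)}

Filtering on A < 33 leaves {(a, 24, 4), (c, 6, 29), (m, 21, 25), (p, 9, 7), (q, 29, 34), (s, 3, 31), (t, 29, 23)}.
Filtering on G = s leaves {(s, 3, 31), (s, 38, 24)}.
Set difference of the two operands is {(a, 24, 4), (c, 6, 29), (m, 21, 25), (p, 9, 7), (q, 29, 34), (t, 29, 23)}.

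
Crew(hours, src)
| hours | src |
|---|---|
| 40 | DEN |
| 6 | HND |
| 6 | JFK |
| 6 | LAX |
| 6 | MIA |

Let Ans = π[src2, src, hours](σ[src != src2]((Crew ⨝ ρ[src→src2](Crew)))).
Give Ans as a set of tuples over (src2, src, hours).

{(HND, JFK, 6), (HND, LAX, 6), (HND, MIA, 6), (JFK, HND, 6), (JFK, LAX, 6), (JFK, MIA, 6), (LAX, HND, 6), (LAX, JFK, 6), (LAX, MIA, 6), (MIA, HND, 6), (MIA, JFK, 6), (MIA, LAX, 6)}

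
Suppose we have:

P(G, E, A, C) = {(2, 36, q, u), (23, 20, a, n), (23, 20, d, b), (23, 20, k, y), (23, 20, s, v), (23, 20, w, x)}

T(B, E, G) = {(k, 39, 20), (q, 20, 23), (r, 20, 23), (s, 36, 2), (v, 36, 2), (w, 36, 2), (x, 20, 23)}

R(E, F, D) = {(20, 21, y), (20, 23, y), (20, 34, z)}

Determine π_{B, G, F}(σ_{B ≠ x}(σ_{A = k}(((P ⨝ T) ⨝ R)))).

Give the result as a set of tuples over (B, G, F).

Natural join on G, E: {(2, 36, q, u, s), (2, 36, q, u, v), (2, 36, q, u, w), (23, 20, a, n, q), (23, 20, a, n, r), (23, 20, a, n, x), (23, 20, d, b, q), (23, 20, d, b, r), (23, 20, d, b, x), (23, 20, k, y, q), (23, 20, k, y, r), (23, 20, k, y, x), (23, 20, s, v, q), (23, 20, s, v, r), (23, 20, s, v, x), (23, 20, w, x, q), (23, 20, w, x, r), (23, 20, w, x, x)}
Natural join on E: {(23, 20, a, n, q, 21, y), (23, 20, a, n, q, 23, y), (23, 20, a, n, q, 34, z), (23, 20, a, n, r, 21, y), (23, 20, a, n, r, 23, y), (23, 20, a, n, r, 34, z), (23, 20, a, n, x, 21, y), (23, 20, a, n, x, 23, y), (23, 20, a, n, x, 34, z), (23, 20, d, b, q, 21, y), (23, 20, d, b, q, 23, y), (23, 20, d, b, q, 34, z), (23, 20, d, b, r, 21, y), (23, 20, d, b, r, 23, y), (23, 20, d, b, r, 34, z), (23, 20, d, b, x, 21, y), (23, 20, d, b, x, 23, y), (23, 20, d, b, x, 34, z), (23, 20, k, y, q, 21, y), (23, 20, k, y, q, 23, y), (23, 20, k, y, q, 34, z), (23, 20, k, y, r, 21, y), (23, 20, k, y, r, 23, y), (23, 20, k, y, r, 34, z), (23, 20, k, y, x, 21, y), (23, 20, k, y, x, 23, y), (23, 20, k, y, x, 34, z), (23, 20, s, v, q, 21, y), (23, 20, s, v, q, 23, y), (23, 20, s, v, q, 34, z), (23, 20, s, v, r, 21, y), (23, 20, s, v, r, 23, y), (23, 20, s, v, r, 34, z), (23, 20, s, v, x, 21, y), (23, 20, s, v, x, 23, y), (23, 20, s, v, x, 34, z), (23, 20, w, x, q, 21, y), (23, 20, w, x, q, 23, y), (23, 20, w, x, q, 34, z), (23, 20, w, x, r, 21, y), (23, 20, w, x, r, 23, y), (23, 20, w, x, r, 34, z), (23, 20, w, x, x, 21, y), (23, 20, w, x, x, 23, y), (23, 20, w, x, x, 34, z)}
Selection A = k: {(23, 20, k, y, q, 21, y), (23, 20, k, y, q, 23, y), (23, 20, k, y, q, 34, z), (23, 20, k, y, r, 21, y), (23, 20, k, y, r, 23, y), (23, 20, k, y, r, 34, z), (23, 20, k, y, x, 21, y), (23, 20, k, y, x, 23, y), (23, 20, k, y, x, 34, z)}
Selection B ≠ x: {(23, 20, k, y, q, 21, y), (23, 20, k, y, q, 23, y), (23, 20, k, y, q, 34, z), (23, 20, k, y, r, 21, y), (23, 20, k, y, r, 23, y), (23, 20, k, y, r, 34, z)}
Projecting to B, G, F: {(q, 23, 21), (q, 23, 23), (q, 23, 34), (r, 23, 21), (r, 23, 23), (r, 23, 34)}

{(q, 23, 21), (q, 23, 23), (q, 23, 34), (r, 23, 21), (r, 23, 23), (r, 23, 34)}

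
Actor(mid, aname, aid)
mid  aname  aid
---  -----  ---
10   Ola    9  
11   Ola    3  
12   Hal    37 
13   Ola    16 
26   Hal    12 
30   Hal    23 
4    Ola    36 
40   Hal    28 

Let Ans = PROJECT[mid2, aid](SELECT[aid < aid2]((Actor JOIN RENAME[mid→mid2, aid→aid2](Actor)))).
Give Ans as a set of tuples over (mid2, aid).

ρ[mid→mid2, aid→aid2]: schema becomes (mid2, aname, aid2); tuples unchanged.
Joining Actor and RENAME[mid→mid2, aid→aid2](Actor) on aname yields {(10, Ola, 9, 10, 9), (10, Ola, 9, 11, 3), (10, Ola, 9, 13, 16), (10, Ola, 9, 4, 36), (11, Ola, 3, 10, 9), (11, Ola, 3, 11, 3), (11, Ola, 3, 13, 16), (11, Ola, 3, 4, 36), (12, Hal, 37, 12, 37), (12, Hal, 37, 26, 12), (12, Hal, 37, 30, 23), (12, Hal, 37, 40, 28), (13, Ola, 16, 10, 9), (13, Ola, 16, 11, 3), (13, Ola, 16, 13, 16), (13, Ola, 16, 4, 36), (26, Hal, 12, 12, 37), (26, Hal, 12, 26, 12), (26, Hal, 12, 30, 23), (26, Hal, 12, 40, 28), (30, Hal, 23, 12, 37), (30, Hal, 23, 26, 12), (30, Hal, 23, 30, 23), (30, Hal, 23, 40, 28), (4, Ola, 36, 10, 9), (4, Ola, 36, 11, 3), (4, Ola, 36, 13, 16), (4, Ola, 36, 4, 36), (40, Hal, 28, 12, 37), (40, Hal, 28, 26, 12), (40, Hal, 28, 30, 23), (40, Hal, 28, 40, 28)}.
Filtering on aid < aid2 leaves {(10, Ola, 9, 13, 16), (10, Ola, 9, 4, 36), (11, Ola, 3, 10, 9), (11, Ola, 3, 13, 16), (11, Ola, 3, 4, 36), (13, Ola, 16, 4, 36), (26, Hal, 12, 12, 37), (26, Hal, 12, 30, 23), (26, Hal, 12, 40, 28), (30, Hal, 23, 12, 37), (30, Hal, 23, 40, 28), (40, Hal, 28, 12, 37)}.
π_{mid2, aid} gives {(10, 3), (12, 12), (12, 23), (12, 28), (13, 3), (13, 9), (30, 12), (4, 16), (4, 3), (4, 9), (40, 12), (40, 23)}.

{(10, 3), (12, 12), (12, 23), (12, 28), (13, 3), (13, 9), (30, 12), (4, 16), (4, 3), (4, 9), (40, 12), (40, 23)}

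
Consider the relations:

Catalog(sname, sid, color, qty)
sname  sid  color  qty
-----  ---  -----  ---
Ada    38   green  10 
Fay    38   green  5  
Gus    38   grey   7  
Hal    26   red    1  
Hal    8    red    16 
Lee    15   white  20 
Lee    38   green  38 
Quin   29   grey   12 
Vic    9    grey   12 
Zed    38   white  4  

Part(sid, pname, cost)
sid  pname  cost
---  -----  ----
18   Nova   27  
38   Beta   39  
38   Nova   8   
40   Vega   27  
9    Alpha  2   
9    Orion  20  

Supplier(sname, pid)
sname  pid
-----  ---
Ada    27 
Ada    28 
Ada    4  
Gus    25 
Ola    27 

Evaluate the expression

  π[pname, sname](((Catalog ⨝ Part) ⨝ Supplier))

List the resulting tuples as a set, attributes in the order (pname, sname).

Natural join on sid: {(Ada, 38, green, 10, Beta, 39), (Ada, 38, green, 10, Nova, 8), (Fay, 38, green, 5, Beta, 39), (Fay, 38, green, 5, Nova, 8), (Gus, 38, grey, 7, Beta, 39), (Gus, 38, grey, 7, Nova, 8), (Lee, 38, green, 38, Beta, 39), (Lee, 38, green, 38, Nova, 8), (Vic, 9, grey, 12, Alpha, 2), (Vic, 9, grey, 12, Orion, 20), (Zed, 38, white, 4, Beta, 39), (Zed, 38, white, 4, Nova, 8)}
Natural join on sname: {(Ada, 38, green, 10, Beta, 39, 27), (Ada, 38, green, 10, Beta, 39, 28), (Ada, 38, green, 10, Beta, 39, 4), (Ada, 38, green, 10, Nova, 8, 27), (Ada, 38, green, 10, Nova, 8, 28), (Ada, 38, green, 10, Nova, 8, 4), (Gus, 38, grey, 7, Beta, 39, 25), (Gus, 38, grey, 7, Nova, 8, 25)}
π[pname, sname]: project onto (pname, sname) (4 duplicate(s) eliminated) → {(Beta, Ada), (Beta, Gus), (Nova, Ada), (Nova, Gus)}

{(Beta, Ada), (Beta, Gus), (Nova, Ada), (Nova, Gus)}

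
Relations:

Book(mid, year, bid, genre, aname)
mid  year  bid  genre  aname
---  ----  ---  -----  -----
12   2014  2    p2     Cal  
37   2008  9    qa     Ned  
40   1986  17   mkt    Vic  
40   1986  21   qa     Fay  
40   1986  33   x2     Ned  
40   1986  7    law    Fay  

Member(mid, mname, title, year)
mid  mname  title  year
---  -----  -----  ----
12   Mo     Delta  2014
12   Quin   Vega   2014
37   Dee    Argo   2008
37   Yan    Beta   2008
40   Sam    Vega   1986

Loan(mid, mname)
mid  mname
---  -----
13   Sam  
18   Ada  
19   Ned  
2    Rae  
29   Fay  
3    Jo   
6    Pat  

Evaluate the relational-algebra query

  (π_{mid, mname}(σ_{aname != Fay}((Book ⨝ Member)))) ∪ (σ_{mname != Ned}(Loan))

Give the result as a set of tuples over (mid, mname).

{(12, Mo), (12, Quin), (13, Sam), (18, Ada), (2, Rae), (29, Fay), (3, Jo), (37, Dee), (37, Yan), (40, Sam), (6, Pat)}

Natural join on mid, year: {(12, 2014, 2, p2, Cal, Mo, Delta), (12, 2014, 2, p2, Cal, Quin, Vega), (37, 2008, 9, qa, Ned, Dee, Argo), (37, 2008, 9, qa, Ned, Yan, Beta), (40, 1986, 17, mkt, Vic, Sam, Vega), (40, 1986, 21, qa, Fay, Sam, Vega), (40, 1986, 33, x2, Ned, Sam, Vega), (40, 1986, 7, law, Fay, Sam, Vega)}
Apply σ_{aname != Fay}; surviving tuples: {(12, 2014, 2, p2, Cal, Mo, Delta), (12, 2014, 2, p2, Cal, Quin, Vega), (37, 2008, 9, qa, Ned, Dee, Argo), (37, 2008, 9, qa, Ned, Yan, Beta), (40, 1986, 17, mkt, Vic, Sam, Vega), (40, 1986, 33, x2, Ned, Sam, Vega)}
Projecting to mid, mname (1 duplicate(s) eliminated): {(12, Mo), (12, Quin), (37, Dee), (37, Yan), (40, Sam)}
Apply σ_{mname != Ned}; surviving tuples: {(13, Sam), (18, Ada), (2, Rae), (29, Fay), (3, Jo), (6, Pat)}
Set union of the two operands is {(12, Mo), (12, Quin), (13, Sam), (18, Ada), (2, Rae), (29, Fay), (3, Jo), (37, Dee), (37, Yan), (40, Sam), (6, Pat)}.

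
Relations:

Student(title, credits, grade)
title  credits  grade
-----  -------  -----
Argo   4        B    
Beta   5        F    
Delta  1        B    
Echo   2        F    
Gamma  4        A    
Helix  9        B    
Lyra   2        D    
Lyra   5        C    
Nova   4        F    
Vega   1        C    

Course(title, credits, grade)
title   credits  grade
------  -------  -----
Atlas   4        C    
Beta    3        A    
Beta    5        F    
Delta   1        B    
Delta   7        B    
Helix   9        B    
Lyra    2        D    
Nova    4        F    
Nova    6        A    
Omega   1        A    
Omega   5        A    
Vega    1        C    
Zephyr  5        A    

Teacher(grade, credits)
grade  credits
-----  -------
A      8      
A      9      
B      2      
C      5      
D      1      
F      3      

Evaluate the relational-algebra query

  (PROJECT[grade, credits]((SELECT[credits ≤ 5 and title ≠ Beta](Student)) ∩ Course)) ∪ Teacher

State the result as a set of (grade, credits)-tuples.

{(A, 8), (A, 9), (B, 1), (B, 2), (C, 1), (C, 5), (D, 1), (D, 2), (F, 3), (F, 4)}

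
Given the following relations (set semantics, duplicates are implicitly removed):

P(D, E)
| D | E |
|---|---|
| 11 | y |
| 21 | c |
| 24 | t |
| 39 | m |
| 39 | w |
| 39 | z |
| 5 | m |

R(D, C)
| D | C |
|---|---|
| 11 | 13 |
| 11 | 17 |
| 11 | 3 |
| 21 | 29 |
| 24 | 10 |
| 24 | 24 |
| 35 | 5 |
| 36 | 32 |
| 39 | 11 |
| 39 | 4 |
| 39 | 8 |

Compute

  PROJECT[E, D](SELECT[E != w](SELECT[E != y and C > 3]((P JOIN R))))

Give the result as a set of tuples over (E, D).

{(c, 21), (m, 39), (t, 24), (z, 39)}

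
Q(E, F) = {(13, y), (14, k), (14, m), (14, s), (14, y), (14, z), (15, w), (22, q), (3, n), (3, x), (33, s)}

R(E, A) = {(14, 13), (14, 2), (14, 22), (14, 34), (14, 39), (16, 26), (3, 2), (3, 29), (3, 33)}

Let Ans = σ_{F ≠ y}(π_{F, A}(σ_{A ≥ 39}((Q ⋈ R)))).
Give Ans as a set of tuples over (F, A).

Natural join on E: {(14, k, 13), (14, k, 2), (14, k, 22), (14, k, 34), (14, k, 39), (14, m, 13), (14, m, 2), (14, m, 22), (14, m, 34), (14, m, 39), (14, s, 13), (14, s, 2), (14, s, 22), (14, s, 34), (14, s, 39), (14, y, 13), (14, y, 2), (14, y, 22), (14, y, 34), (14, y, 39), (14, z, 13), (14, z, 2), (14, z, 22), (14, z, 34), (14, z, 39), (3, n, 2), (3, n, 29), (3, n, 33), (3, x, 2), (3, x, 29), (3, x, 33)}
Apply σ_{A ≥ 39}; surviving tuples: {(14, k, 39), (14, m, 39), (14, s, 39), (14, y, 39), (14, z, 39)}
Keep only column(s) F, A: {(k, 39), (m, 39), (s, 39), (y, 39), (z, 39)}
Apply σ_{F ≠ y}; surviving tuples: {(k, 39), (m, 39), (s, 39), (z, 39)}

{(k, 39), (m, 39), (s, 39), (z, 39)}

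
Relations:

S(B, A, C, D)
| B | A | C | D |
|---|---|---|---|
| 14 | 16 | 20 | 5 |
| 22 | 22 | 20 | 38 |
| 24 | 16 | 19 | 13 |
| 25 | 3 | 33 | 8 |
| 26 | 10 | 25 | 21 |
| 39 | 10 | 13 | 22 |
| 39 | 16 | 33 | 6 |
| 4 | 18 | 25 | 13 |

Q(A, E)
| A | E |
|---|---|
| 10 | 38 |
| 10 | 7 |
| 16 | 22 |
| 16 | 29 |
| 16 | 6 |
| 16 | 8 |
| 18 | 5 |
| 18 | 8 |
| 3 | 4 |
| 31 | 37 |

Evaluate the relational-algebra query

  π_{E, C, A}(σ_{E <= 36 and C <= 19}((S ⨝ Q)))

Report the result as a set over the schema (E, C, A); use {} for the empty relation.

{(22, 19, 16), (29, 19, 16), (6, 19, 16), (7, 13, 10), (8, 19, 16)}

S ⋈ Q (natural join on A): {(14, 16, 20, 5, 22), (14, 16, 20, 5, 29), (14, 16, 20, 5, 6), (14, 16, 20, 5, 8), (24, 16, 19, 13, 22), (24, 16, 19, 13, 29), (24, 16, 19, 13, 6), (24, 16, 19, 13, 8), (25, 3, 33, 8, 4), (26, 10, 25, 21, 38), (26, 10, 25, 21, 7), (39, 10, 13, 22, 38), (39, 10, 13, 22, 7), (39, 16, 33, 6, 22), (39, 16, 33, 6, 29), (39, 16, 33, 6, 6), (39, 16, 33, 6, 8), (4, 18, 25, 13, 5), (4, 18, 25, 13, 8)}
Filtering on E <= 36 and C <= 19 leaves {(24, 16, 19, 13, 22), (24, 16, 19, 13, 29), (24, 16, 19, 13, 6), (24, 16, 19, 13, 8), (39, 10, 13, 22, 7)}.
π[E, C, A]: project onto (E, C, A) → {(22, 19, 16), (29, 19, 16), (6, 19, 16), (7, 13, 10), (8, 19, 16)}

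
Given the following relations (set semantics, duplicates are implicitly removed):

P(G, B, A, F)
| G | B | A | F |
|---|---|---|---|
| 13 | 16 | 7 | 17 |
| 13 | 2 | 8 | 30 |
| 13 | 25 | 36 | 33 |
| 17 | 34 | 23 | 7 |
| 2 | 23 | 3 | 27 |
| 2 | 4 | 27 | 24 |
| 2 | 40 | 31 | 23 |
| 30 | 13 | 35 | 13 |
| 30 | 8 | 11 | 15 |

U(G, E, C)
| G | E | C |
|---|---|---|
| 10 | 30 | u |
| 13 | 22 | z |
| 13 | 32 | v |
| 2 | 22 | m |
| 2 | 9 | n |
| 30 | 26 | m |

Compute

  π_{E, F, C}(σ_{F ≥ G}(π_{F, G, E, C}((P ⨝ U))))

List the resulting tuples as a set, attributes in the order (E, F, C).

P ⋈ U (natural join on G): {(13, 16, 7, 17, 22, z), (13, 16, 7, 17, 32, v), (13, 2, 8, 30, 22, z), (13, 2, 8, 30, 32, v), (13, 25, 36, 33, 22, z), (13, 25, 36, 33, 32, v), (2, 23, 3, 27, 22, m), (2, 23, 3, 27, 9, n), (2, 4, 27, 24, 22, m), (2, 4, 27, 24, 9, n), (2, 40, 31, 23, 22, m), (2, 40, 31, 23, 9, n), (30, 13, 35, 13, 26, m), (30, 8, 11, 15, 26, m)}
Keep only column(s) F, G, E, C: {(13, 30, 26, m), (15, 30, 26, m), (17, 13, 22, z), (17, 13, 32, v), (23, 2, 22, m), (23, 2, 9, n), (24, 2, 22, m), (24, 2, 9, n), (27, 2, 22, m), (27, 2, 9, n), (30, 13, 22, z), (30, 13, 32, v), (33, 13, 22, z), (33, 13, 32, v)}
σ[F ≥ G]: keep tuples satisfying F ≥ G → {(17, 13, 22, z), (17, 13, 32, v), (23, 2, 22, m), (23, 2, 9, n), (24, 2, 22, m), (24, 2, 9, n), (27, 2, 22, m), (27, 2, 9, n), (30, 13, 22, z), (30, 13, 32, v), (33, 13, 22, z), (33, 13, 32, v)}
Keep only column(s) E, F, C: {(22, 17, z), (22, 23, m), (22, 24, m), (22, 27, m), (22, 30, z), (22, 33, z), (32, 17, v), (32, 30, v), (32, 33, v), (9, 23, n), (9, 24, n), (9, 27, n)}

{(22, 17, z), (22, 23, m), (22, 24, m), (22, 27, m), (22, 30, z), (22, 33, z), (32, 17, v), (32, 30, v), (32, 33, v), (9, 23, n), (9, 24, n), (9, 27, n)}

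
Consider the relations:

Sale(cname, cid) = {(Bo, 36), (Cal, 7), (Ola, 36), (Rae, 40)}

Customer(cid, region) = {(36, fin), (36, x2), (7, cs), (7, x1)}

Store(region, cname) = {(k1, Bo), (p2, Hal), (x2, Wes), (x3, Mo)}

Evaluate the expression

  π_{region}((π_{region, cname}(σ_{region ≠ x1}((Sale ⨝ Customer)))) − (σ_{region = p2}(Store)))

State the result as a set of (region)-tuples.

Joining Sale and Customer on cid yields {(Bo, 36, fin), (Bo, 36, x2), (Cal, 7, cs), (Cal, 7, x1), (Ola, 36, fin), (Ola, 36, x2)}.
Filtering on region ≠ x1 leaves {(Bo, 36, fin), (Bo, 36, x2), (Cal, 7, cs), (Ola, 36, fin), (Ola, 36, x2)}.
π[region, cname]: project onto (region, cname) → {(cs, Cal), (fin, Bo), (fin, Ola), (x2, Bo), (x2, Ola)}
Filtering on region = p2 leaves {(p2, Hal)}.
Set difference of the two operands is {(cs, Cal), (fin, Bo), (fin, Ola), (x2, Bo), (x2, Ola)}.
π[region]: project onto (region) (2 duplicate(s) eliminated) → {cs, fin, x2}

{cs, fin, x2}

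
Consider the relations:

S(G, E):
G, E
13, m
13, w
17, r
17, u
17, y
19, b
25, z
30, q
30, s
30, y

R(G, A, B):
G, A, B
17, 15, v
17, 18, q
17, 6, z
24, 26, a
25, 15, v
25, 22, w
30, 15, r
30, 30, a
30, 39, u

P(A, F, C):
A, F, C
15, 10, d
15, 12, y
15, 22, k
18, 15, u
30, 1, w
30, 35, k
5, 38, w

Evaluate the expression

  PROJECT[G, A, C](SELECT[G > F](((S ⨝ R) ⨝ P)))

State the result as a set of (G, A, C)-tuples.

Natural join on G: {(17, r, 15, v), (17, r, 18, q), (17, r, 6, z), (17, u, 15, v), (17, u, 18, q), (17, u, 6, z), (17, y, 15, v), (17, y, 18, q), (17, y, 6, z), (25, z, 15, v), (25, z, 22, w), (30, q, 15, r), (30, q, 30, a), (30, q, 39, u), (30, s, 15, r), (30, s, 30, a), (30, s, 39, u), (30, y, 15, r), (30, y, 30, a), (30, y, 39, u)}
Natural join on A: {(17, r, 15, v, 10, d), (17, r, 15, v, 12, y), (17, r, 15, v, 22, k), (17, r, 18, q, 15, u), (17, u, 15, v, 10, d), (17, u, 15, v, 12, y), (17, u, 15, v, 22, k), (17, u, 18, q, 15, u), (17, y, 15, v, 10, d), (17, y, 15, v, 12, y), (17, y, 15, v, 22, k), (17, y, 18, q, 15, u), (25, z, 15, v, 10, d), (25, z, 15, v, 12, y), (25, z, 15, v, 22, k), (30, q, 15, r, 10, d), (30, q, 15, r, 12, y), (30, q, 15, r, 22, k), (30, q, 30, a, 1, w), (30, q, 30, a, 35, k), (30, s, 15, r, 10, d), (30, s, 15, r, 12, y), (30, s, 15, r, 22, k), (30, s, 30, a, 1, w), (30, s, 30, a, 35, k), (30, y, 15, r, 10, d), (30, y, 15, r, 12, y), (30, y, 15, r, 22, k), (30, y, 30, a, 1, w), (30, y, 30, a, 35, k)}
Apply σ_{G > F}; surviving tuples: {(17, r, 15, v, 10, d), (17, r, 15, v, 12, y), (17, r, 18, q, 15, u), (17, u, 15, v, 10, d), (17, u, 15, v, 12, y), (17, u, 18, q, 15, u), (17, y, 15, v, 10, d), (17, y, 15, v, 12, y), (17, y, 18, q, 15, u), (25, z, 15, v, 10, d), (25, z, 15, v, 12, y), (25, z, 15, v, 22, k), (30, q, 15, r, 10, d), (30, q, 15, r, 12, y), (30, q, 15, r, 22, k), (30, q, 30, a, 1, w), (30, s, 15, r, 10, d), (30, s, 15, r, 12, y), (30, s, 15, r, 22, k), (30, s, 30, a, 1, w), (30, y, 15, r, 10, d), (30, y, 15, r, 12, y), (30, y, 15, r, 22, k), (30, y, 30, a, 1, w)}
π_{G, A, C} gives {(17, 15, d), (17, 15, y), (17, 18, u), (25, 15, d), (25, 15, k), (25, 15, y), (30, 15, d), (30, 15, k), (30, 15, y), (30, 30, w)} (14 duplicate(s) eliminated).

{(17, 15, d), (17, 15, y), (17, 18, u), (25, 15, d), (25, 15, k), (25, 15, y), (30, 15, d), (30, 15, k), (30, 15, y), (30, 30, w)}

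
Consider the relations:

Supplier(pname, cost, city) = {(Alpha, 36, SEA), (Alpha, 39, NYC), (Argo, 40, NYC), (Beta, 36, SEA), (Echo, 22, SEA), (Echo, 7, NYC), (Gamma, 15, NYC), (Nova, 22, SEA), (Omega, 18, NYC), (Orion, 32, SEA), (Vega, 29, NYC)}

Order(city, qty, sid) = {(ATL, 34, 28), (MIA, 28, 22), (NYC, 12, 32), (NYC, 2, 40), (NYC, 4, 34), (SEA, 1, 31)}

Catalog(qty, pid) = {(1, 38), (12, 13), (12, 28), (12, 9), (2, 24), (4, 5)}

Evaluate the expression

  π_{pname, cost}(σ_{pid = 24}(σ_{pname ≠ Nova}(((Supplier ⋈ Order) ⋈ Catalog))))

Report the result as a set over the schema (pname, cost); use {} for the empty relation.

Natural join on city: {(Alpha, 36, SEA, 1, 31), (Alpha, 39, NYC, 12, 32), (Alpha, 39, NYC, 2, 40), (Alpha, 39, NYC, 4, 34), (Argo, 40, NYC, 12, 32), (Argo, 40, NYC, 2, 40), (Argo, 40, NYC, 4, 34), (Beta, 36, SEA, 1, 31), (Echo, 22, SEA, 1, 31), (Echo, 7, NYC, 12, 32), (Echo, 7, NYC, 2, 40), (Echo, 7, NYC, 4, 34), (Gamma, 15, NYC, 12, 32), (Gamma, 15, NYC, 2, 40), (Gamma, 15, NYC, 4, 34), (Nova, 22, SEA, 1, 31), (Omega, 18, NYC, 12, 32), (Omega, 18, NYC, 2, 40), (Omega, 18, NYC, 4, 34), (Orion, 32, SEA, 1, 31), (Vega, 29, NYC, 12, 32), (Vega, 29, NYC, 2, 40), (Vega, 29, NYC, 4, 34)}
Natural join on qty: {(Alpha, 36, SEA, 1, 31, 38), (Alpha, 39, NYC, 12, 32, 13), (Alpha, 39, NYC, 12, 32, 28), (Alpha, 39, NYC, 12, 32, 9), (Alpha, 39, NYC, 2, 40, 24), (Alpha, 39, NYC, 4, 34, 5), (Argo, 40, NYC, 12, 32, 13), (Argo, 40, NYC, 12, 32, 28), (Argo, 40, NYC, 12, 32, 9), (Argo, 40, NYC, 2, 40, 24), (Argo, 40, NYC, 4, 34, 5), (Beta, 36, SEA, 1, 31, 38), (Echo, 22, SEA, 1, 31, 38), (Echo, 7, NYC, 12, 32, 13), (Echo, 7, NYC, 12, 32, 28), (Echo, 7, NYC, 12, 32, 9), (Echo, 7, NYC, 2, 40, 24), (Echo, 7, NYC, 4, 34, 5), (Gamma, 15, NYC, 12, 32, 13), (Gamma, 15, NYC, 12, 32, 28), (Gamma, 15, NYC, 12, 32, 9), (Gamma, 15, NYC, 2, 40, 24), (Gamma, 15, NYC, 4, 34, 5), (Nova, 22, SEA, 1, 31, 38), (Omega, 18, NYC, 12, 32, 13), (Omega, 18, NYC, 12, 32, 28), (Omega, 18, NYC, 12, 32, 9), (Omega, 18, NYC, 2, 40, 24), (Omega, 18, NYC, 4, 34, 5), (Orion, 32, SEA, 1, 31, 38), (Vega, 29, NYC, 12, 32, 13), (Vega, 29, NYC, 12, 32, 28), (Vega, 29, NYC, 12, 32, 9), (Vega, 29, NYC, 2, 40, 24), (Vega, 29, NYC, 4, 34, 5)}
Apply σ_{pname ≠ Nova}; surviving tuples: {(Alpha, 36, SEA, 1, 31, 38), (Alpha, 39, NYC, 12, 32, 13), (Alpha, 39, NYC, 12, 32, 28), (Alpha, 39, NYC, 12, 32, 9), (Alpha, 39, NYC, 2, 40, 24), (Alpha, 39, NYC, 4, 34, 5), (Argo, 40, NYC, 12, 32, 13), (Argo, 40, NYC, 12, 32, 28), (Argo, 40, NYC, 12, 32, 9), (Argo, 40, NYC, 2, 40, 24), (Argo, 40, NYC, 4, 34, 5), (Beta, 36, SEA, 1, 31, 38), (Echo, 22, SEA, 1, 31, 38), (Echo, 7, NYC, 12, 32, 13), (Echo, 7, NYC, 12, 32, 28), (Echo, 7, NYC, 12, 32, 9), (Echo, 7, NYC, 2, 40, 24), (Echo, 7, NYC, 4, 34, 5), (Gamma, 15, NYC, 12, 32, 13), (Gamma, 15, NYC, 12, 32, 28), (Gamma, 15, NYC, 12, 32, 9), (Gamma, 15, NYC, 2, 40, 24), (Gamma, 15, NYC, 4, 34, 5), (Omega, 18, NYC, 12, 32, 13), (Omega, 18, NYC, 12, 32, 28), (Omega, 18, NYC, 12, 32, 9), (Omega, 18, NYC, 2, 40, 24), (Omega, 18, NYC, 4, 34, 5), (Orion, 32, SEA, 1, 31, 38), (Vega, 29, NYC, 12, 32, 13), (Vega, 29, NYC, 12, 32, 28), (Vega, 29, NYC, 12, 32, 9), (Vega, 29, NYC, 2, 40, 24), (Vega, 29, NYC, 4, 34, 5)}
Apply σ_{pid = 24}; surviving tuples: {(Alpha, 39, NYC, 2, 40, 24), (Argo, 40, NYC, 2, 40, 24), (Echo, 7, NYC, 2, 40, 24), (Gamma, 15, NYC, 2, 40, 24), (Omega, 18, NYC, 2, 40, 24), (Vega, 29, NYC, 2, 40, 24)}
Projecting to pname, cost: {(Alpha, 39), (Argo, 40), (Echo, 7), (Gamma, 15), (Omega, 18), (Vega, 29)}

{(Alpha, 39), (Argo, 40), (Echo, 7), (Gamma, 15), (Omega, 18), (Vega, 29)}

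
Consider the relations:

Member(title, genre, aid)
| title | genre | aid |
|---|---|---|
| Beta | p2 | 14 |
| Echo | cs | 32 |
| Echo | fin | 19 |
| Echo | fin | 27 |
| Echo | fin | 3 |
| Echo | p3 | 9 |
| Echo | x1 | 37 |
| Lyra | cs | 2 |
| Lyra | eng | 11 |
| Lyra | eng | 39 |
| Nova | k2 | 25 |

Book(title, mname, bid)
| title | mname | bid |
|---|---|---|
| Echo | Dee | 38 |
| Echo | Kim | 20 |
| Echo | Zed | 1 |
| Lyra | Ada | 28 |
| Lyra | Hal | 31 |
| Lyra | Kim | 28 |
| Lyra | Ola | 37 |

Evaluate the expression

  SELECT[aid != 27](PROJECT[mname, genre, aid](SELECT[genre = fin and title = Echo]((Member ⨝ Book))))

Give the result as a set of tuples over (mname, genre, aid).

{(Dee, fin, 19), (Dee, fin, 3), (Kim, fin, 19), (Kim, fin, 3), (Zed, fin, 19), (Zed, fin, 3)}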